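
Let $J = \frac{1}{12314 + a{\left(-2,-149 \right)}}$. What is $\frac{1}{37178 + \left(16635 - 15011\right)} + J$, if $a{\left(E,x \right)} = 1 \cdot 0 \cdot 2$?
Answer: $\frac{12779}{119451957} \approx 0.00010698$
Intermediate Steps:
$a{\left(E,x \right)} = 0$ ($a{\left(E,x \right)} = 0 \cdot 2 = 0$)
$J = \frac{1}{12314}$ ($J = \frac{1}{12314 + 0} = \frac{1}{12314} \approx 8.1208 \cdot 10^{-5}$)
$\frac{1}{37178 + \left(16635 - 15011\right)} + J = \frac{1}{37178 + \left(16635 - 15011\right)} + \frac{1}{12314} = \frac{1}{37178 + 1624} + \frac{1}{12314} = \frac{1}{38802} + \frac{1}{12314} = \frac{12779}{119451957}$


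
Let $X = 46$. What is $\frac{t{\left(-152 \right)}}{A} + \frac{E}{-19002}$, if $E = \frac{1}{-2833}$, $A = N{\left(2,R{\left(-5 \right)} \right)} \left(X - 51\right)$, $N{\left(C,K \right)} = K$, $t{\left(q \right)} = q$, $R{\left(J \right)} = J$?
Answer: $- \frac{8182565207}{1345816650} \approx -6.08$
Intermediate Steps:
$A = 25$ ($A = - 5 \left(46 - 51\right) = \left(-5\right) \left(-5\right) = 25$)
$E = - \frac{1}{2833} \approx -0.00035298$
$\frac{t{\left(-152 \right)}}{A} + \frac{E}{-19002} = - \frac{152}{25} - \frac{1}{2833 \left(-19002\right)} = \left(-152\right) \frac{1}{25} - - \frac{1}{53832666} = - \frac{152}{25} + \frac{1}{53832666} = - \frac{8182565207}{1345816650}$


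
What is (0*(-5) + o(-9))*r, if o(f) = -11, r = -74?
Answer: 814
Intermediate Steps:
(0*(-5) + o(-9))*r = (0*(-5) - 11)*(-74) = (0 - 11)*(-74) = -11*(-74) = 814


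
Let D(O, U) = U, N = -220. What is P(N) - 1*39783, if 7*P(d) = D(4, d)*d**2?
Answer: -10926481/7 ≈ -1.5609e+6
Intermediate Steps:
P(d) = d**3/7 (P(d) = (d*d**2)/7 = d**3/7)
P(N) - 1*39783 = (1/7)*(-220)**3 - 1*39783 = (1/7)*(-10648000) - 39783 = -10648000/7 - 39783 = -10926481/7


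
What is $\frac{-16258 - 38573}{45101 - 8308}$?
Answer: $- \frac{54831}{36793} \approx -1.4903$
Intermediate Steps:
$\frac{-16258 - 38573}{45101 - 8308} = - \frac{54831}{36793}$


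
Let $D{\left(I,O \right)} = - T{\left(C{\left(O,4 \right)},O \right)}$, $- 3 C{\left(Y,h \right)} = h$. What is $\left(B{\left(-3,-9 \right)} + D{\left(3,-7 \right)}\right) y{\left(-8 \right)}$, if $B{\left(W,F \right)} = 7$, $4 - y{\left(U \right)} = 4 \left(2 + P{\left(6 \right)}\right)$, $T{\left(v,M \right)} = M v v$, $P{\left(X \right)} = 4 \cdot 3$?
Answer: $- \frac{9100}{9} \approx -1011.1$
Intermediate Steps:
$C{\left(Y,h \right)} = - \frac{h}{3}$
$P{\left(X \right)} = 12$
$T{\left(v,M \right)} = M v^{2}$
$D{\left(I,O \right)} = - \frac{16 O}{9}$ ($D{\left(I,O \right)} = - O \left(\left(- \frac{1}{3}\right) 4\right)^{2} = - O \left(- \frac{4}{3}\right)^{2} = - \frac{O 16}{9} = - \frac{16 O}{9}$)
$y{\left(U \right)} = -52$ ($y{\left(U \right)} = 4 - 4 \left(2 + 12\right) = 4 - 4 \cdot 14 = 4 - 56 = -52$)
$\left(B{\left(-3,-9 \right)} + D{\left(3,-7 \right)}\right) y{\left(-8 \right)} = \left(7 - - \frac{112}{9}\right) \left(-52\right) = \left(7 + \frac{112}{9}\right) \left(-52\right) = \frac{175}{9} \left(-52\right) = - \frac{9100}{9}$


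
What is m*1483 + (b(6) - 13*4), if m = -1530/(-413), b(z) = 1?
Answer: 2247927/413 ≈ 5442.9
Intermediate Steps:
m = 1530/413 (m = -1530*(-1/413) = 1530/413 ≈ 3.7046)
m*1483 + (b(6) - 13*4) = (1530/413)*1483 + (1 - 13*4) = 2268990/413 + (1 - 52) = 2268990/413 - 51 = 2247927/413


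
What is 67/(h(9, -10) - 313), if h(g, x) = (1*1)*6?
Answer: -67/307 ≈ -0.21824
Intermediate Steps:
h(g, x) = 6 (h(g, x) = 1*6 = 6)
67/(h(9, -10) - 313) = 67/(6 - 313) = 67/(-307) = 67*(-1/307) = -67/307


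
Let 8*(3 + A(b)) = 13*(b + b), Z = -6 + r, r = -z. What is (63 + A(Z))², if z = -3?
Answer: 40401/16 ≈ 2525.1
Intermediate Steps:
r = 3 (r = -1*(-3) = 3)
Z = -3 (Z = -6 + 3 = -3)
A(b) = -3 + 13*b/4 (A(b) = -3 + (13*(b + b))/8 = -3 + (13*(2*b))/8 = -3 + (26*b)/8 = -3 + 13*b/4)
(63 + A(Z))² = (63 + (-3 + (13/4)*(-3)))² = (63 + (-3 - 39/4))² = (63 - 51/4)² = (201/4)² = 40401/16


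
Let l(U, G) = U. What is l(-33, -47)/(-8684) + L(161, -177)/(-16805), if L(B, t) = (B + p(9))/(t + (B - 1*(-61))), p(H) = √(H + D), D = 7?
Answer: 1568171/437803860 ≈ 0.0035819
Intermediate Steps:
p(H) = √(7 + H) (p(H) = √(H + 7) = √(7 + H))
L(B, t) = (4 + B)/(61 + B + t) (L(B, t) = (B + √(7 + 9))/(t + (B - 1*(-61))) = (B + √16)/(t + (B + 61)) = (B + 4)/(t + (61 + B)) = (4 + B)/(61 + B + t))
l(-33, -47)/(-8684) + L(161, -177)/(-16805) = -33/(-8684) + ((4 + 161)/(61 + 161 - 177))/(-16805) = -33*(-1/8684) + (165/45)*(-1/16805) = 33/8684 + ((1/45)*165)*(-1/16805) = 33/8684 + (11/3)*(-1/16805) = 33/8684 - 11/50415 = 1568171/437803860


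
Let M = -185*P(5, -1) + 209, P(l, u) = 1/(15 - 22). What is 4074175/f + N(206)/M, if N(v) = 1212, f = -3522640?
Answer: 289647967/72566384 ≈ 3.9915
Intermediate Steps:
P(l, u) = -⅐ (P(l, u) = 1/(-7) = -⅐)
M = 1648/7 (M = -185*(-⅐) + 209 = 185/7 + 209 = 1648/7 ≈ 235.43)
4074175/f + N(206)/M = 4074175/(-3522640) + 1212/(1648/7) = 4074175*(-1/3522640) + 1212*(7/1648) = -814835/704528 + 2121/412 = 289647967/72566384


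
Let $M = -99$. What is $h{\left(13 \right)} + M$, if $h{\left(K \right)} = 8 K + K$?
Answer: $18$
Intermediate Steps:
$h{\left(K \right)} = 9 K$
$h{\left(13 \right)} + M = 9 \cdot 13 - 99 = 117 - 99 = 18$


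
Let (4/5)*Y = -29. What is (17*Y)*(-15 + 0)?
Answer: 36975/4 ≈ 9243.8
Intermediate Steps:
Y = -145/4 (Y = (5/4)*(-29) = -145/4 ≈ -36.250)
(17*Y)*(-15 + 0) = (17*(-145/4))*(-15 + 0) = -2465/4*(-15) = 36975/4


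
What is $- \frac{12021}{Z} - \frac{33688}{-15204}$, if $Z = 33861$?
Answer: $\frac{79828507}{42901887} \approx 1.8607$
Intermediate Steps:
$- \frac{12021}{Z} - \frac{33688}{-15204} = - \frac{12021}{33861} - \frac{33688}{-15204} = \left(-12021\right) \frac{1}{33861} - - \frac{8422}{3801} = - \frac{4007}{11287} + \frac{8422}{3801} = \frac{79828507}{42901887}$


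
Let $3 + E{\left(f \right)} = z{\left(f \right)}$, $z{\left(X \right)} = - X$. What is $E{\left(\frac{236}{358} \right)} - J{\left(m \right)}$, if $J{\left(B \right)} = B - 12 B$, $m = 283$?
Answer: $\frac{556572}{179} \approx 3109.3$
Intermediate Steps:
$J{\left(B \right)} = - 11 B$
$E{\left(f \right)} = -3 - f$
$E{\left(\frac{236}{358} \right)} - J{\left(m \right)} = \left(-3 - \frac{236}{358}\right) - \left(-11\right) 283 = \left(-3 - 236 \cdot \frac{1}{358}\right) - -3113 = \left(-3 - \frac{118}{179}\right) + 3113 = - \frac{655}{179} + 3113 = \frac{556572}{179}$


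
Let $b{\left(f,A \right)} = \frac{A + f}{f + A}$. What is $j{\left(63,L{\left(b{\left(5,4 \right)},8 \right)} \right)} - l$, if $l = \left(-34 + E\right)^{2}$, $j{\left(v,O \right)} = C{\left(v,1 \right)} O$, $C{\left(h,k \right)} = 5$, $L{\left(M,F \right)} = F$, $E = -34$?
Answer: $-4584$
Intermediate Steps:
$b{\left(f,A \right)} = 1$ ($b{\left(f,A \right)} = \frac{A + f}{A + f} = 1$)
$j{\left(v,O \right)} = 5 O$
$l = 4624$ ($l = \left(-34 - 34\right)^{2} = \left(-68\right)^{2} = 4624$)
$j{\left(63,L{\left(b{\left(5,4 \right)},8 \right)} \right)} - l = 5 \cdot 8 - 4624 = 40 - 4624 = -4584$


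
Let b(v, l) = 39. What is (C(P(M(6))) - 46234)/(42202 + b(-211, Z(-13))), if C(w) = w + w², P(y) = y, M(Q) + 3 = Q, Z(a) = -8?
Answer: -46222/42241 ≈ -1.0942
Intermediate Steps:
M(Q) = -3 + Q
(C(P(M(6))) - 46234)/(42202 + b(-211, Z(-13))) = ((-3 + 6)*(1 + (-3 + 6)) - 46234)/(42202 + 39) = (3*(1 + 3) - 46234)/42241 = (3*4 - 46234)*(1/42241) = (12 - 46234)*(1/42241) = -46222*1/42241 = -46222/42241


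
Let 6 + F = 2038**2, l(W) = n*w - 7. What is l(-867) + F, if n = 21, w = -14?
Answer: 4153137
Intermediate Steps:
l(W) = -301 (l(W) = 21*(-14) - 7 = -294 - 7 = -301)
F = 4153438 (F = -6 + 2038**2 = -6 + 4153444 = 4153438)
l(-867) + F = -301 + 4153438 = 4153137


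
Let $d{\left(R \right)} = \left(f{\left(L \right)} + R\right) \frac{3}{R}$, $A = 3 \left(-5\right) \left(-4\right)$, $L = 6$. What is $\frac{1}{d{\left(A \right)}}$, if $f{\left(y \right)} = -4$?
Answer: $\frac{5}{14} \approx 0.35714$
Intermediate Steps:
$A = 60$ ($A = \left(-15\right) \left(-4\right) = 60$)
$d{\left(R \right)} = \frac{3 \left(-4 + R\right)}{R}$ ($d{\left(R \right)} = \left(-4 + R\right) \frac{3}{R} = \frac{3 \left(-4 + R\right)}{R}$)
$\frac{1}{d{\left(A \right)}} = \frac{1}{3 - \frac{12}{60}} = \frac{1}{3 - \frac{1}{5}} = \frac{1}{\frac{14}{5}} = \frac{5}{14}$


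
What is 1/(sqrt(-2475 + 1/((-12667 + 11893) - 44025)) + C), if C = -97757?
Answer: -4379415843/428118665441677 - I*sqrt(4967202287274)/428118665441677 ≈ -1.0229e-5 - 5.2058e-9*I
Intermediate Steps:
1/(sqrt(-2475 + 1/((-12667 + 11893) - 44025)) + C) = 1/(sqrt(-2475 + 1/((-12667 + 11893) - 44025)) - 97757) = 1/(sqrt(-2475 + 1/(-774 - 44025)) - 97757) = 1/(sqrt(-2475 + 1/(-44799)) - 97757) = 1/(sqrt(-2475 - 1/44799) - 97757) = 1/(sqrt(-110877526/44799) - 97757) = 1/(I*sqrt(4967202287274)/44799 - 97757) = 1/(-97757 + I*sqrt(4967202287274)/44799)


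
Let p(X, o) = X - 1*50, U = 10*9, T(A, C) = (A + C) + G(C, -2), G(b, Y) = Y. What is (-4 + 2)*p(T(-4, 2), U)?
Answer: 108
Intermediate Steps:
T(A, C) = -2 + A + C (T(A, C) = (A + C) - 2 = -2 + A + C)
U = 90
p(X, o) = -50 + X (p(X, o) = X - 50 = -50 + X)
(-4 + 2)*p(T(-4, 2), U) = (-4 + 2)*(-50 + (-2 - 4 + 2)) = -2*(-50 - 4) = -2*(-54) = 108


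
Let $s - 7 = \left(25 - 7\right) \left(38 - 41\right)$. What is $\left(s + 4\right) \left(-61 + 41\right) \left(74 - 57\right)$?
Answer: $14620$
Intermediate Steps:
$s = -47$ ($s = 7 + \left(25 - 7\right) \left(38 - 41\right) = 7 + 18 \left(-3\right) = 7 - 54 = -47$)
$\left(s + 4\right) \left(-61 + 41\right) \left(74 - 57\right) = \left(-47 + 4\right) \left(-61 + 41\right) \left(74 - 57\right) = - 43 \left(\left(-20\right) 17\right) = \left(-43\right) \left(-340\right) = 14620$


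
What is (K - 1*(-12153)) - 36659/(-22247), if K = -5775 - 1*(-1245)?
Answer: 169625540/22247 ≈ 7624.6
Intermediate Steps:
K = -4530 (K = -5775 + 1245 = -4530)
(K - 1*(-12153)) - 36659/(-22247) = (-4530 - 1*(-12153)) - 36659/(-22247) = (-4530 + 12153) - 36659*(-1)/22247 = 7623 - 1*(-36659/22247) = 7623 + 36659/22247 = 169625540/22247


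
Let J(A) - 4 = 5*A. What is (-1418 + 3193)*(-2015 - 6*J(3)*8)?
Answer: -5195425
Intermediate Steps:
J(A) = 4 + 5*A
(-1418 + 3193)*(-2015 - 6*J(3)*8) = (-1418 + 3193)*(-2015 - 6*(4 + 5*3)*8) = 1775*(-2015 - 6*(4 + 15)*8) = 1775*(-2015 - 6*19*8) = 1775*(-2015 - 114*8) = 1775*(-2015 - 912) = 1775*(-2927) = -5195425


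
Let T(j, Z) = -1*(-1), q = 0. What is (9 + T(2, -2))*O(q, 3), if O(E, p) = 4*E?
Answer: 0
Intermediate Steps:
T(j, Z) = 1
(9 + T(2, -2))*O(q, 3) = (9 + 1)*(4*0) = 10*0 = 0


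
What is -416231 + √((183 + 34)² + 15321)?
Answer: -416231 + 79*√10 ≈ -4.1598e+5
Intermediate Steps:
-416231 + √((183 + 34)² + 15321) = -416231 + √(217² + 15321) = -416231 + √(47089 + 15321) = -416231 + √62410 = -416231 + 79*√10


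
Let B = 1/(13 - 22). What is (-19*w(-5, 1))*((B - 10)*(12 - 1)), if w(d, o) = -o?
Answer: -19019/9 ≈ -2113.2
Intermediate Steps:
B = -1/9 (B = 1/(-9) = -1/9 ≈ -0.11111)
(-19*w(-5, 1))*((B - 10)*(12 - 1)) = (-(-19))*((-1/9 - 10)*(12 - 1)) = (-19*(-1))*(-91/9*11) = 19*(-1001/9) = -19019/9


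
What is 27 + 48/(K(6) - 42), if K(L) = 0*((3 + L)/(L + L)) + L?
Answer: 77/3 ≈ 25.667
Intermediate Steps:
K(L) = L (K(L) = 0*((3 + L)/((2*L))) + L = 0*((3 + L)*(1/(2*L))) + L = 0*((3 + L)/(2*L)) + L = 0 + L = L)
27 + 48/(K(6) - 42) = 27 + 48/(6 - 42) = 27 + 48/(-36) = 27 + 48*(-1/36) = 27 - 4/3 = 77/3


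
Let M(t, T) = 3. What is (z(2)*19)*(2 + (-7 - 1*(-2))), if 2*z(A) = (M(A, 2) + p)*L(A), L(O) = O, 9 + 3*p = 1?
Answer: -19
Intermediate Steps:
p = -8/3 (p = -3 + (⅓)*1 = -3 + ⅓ = -8/3 ≈ -2.6667)
z(A) = A/6 (z(A) = ((3 - 8/3)*A)/2 = (A/3)/2 = A/6)
(z(2)*19)*(2 + (-7 - 1*(-2))) = (((⅙)*2)*19)*(2 + (-7 - 1*(-2))) = ((⅓)*19)*(2 + (-7 + 2)) = 19*(2 - 5)/3 = (19/3)*(-3) = -19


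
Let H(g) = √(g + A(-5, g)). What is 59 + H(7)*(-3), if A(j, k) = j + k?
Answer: 50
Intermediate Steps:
H(g) = √(-5 + 2*g) (H(g) = √(g + (-5 + g)) = √(-5 + 2*g))
59 + H(7)*(-3) = 59 + √(-5 + 2*7)*(-3) = 59 + √(-5 + 14)*(-3) = 59 + √9*(-3) = 59 + 3*(-3) = 59 - 9 = 50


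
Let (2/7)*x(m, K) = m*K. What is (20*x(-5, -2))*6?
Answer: 4200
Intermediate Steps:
x(m, K) = 7*K*m/2 (x(m, K) = 7*(m*K)/2 = 7*(K*m)/2 = 7*K*m/2)
(20*x(-5, -2))*6 = (20*((7/2)*(-2)*(-5)))*6 = (20*35)*6 = 700*6 = 4200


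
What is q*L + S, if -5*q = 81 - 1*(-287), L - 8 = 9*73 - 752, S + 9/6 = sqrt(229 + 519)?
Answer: 64017/10 + 2*sqrt(187) ≈ 6429.0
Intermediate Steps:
S = -3/2 + 2*sqrt(187) (S = -3/2 + sqrt(229 + 519) = -3/2 + sqrt(748) = -3/2 + 2*sqrt(187) ≈ 25.850)
L = -87 (L = 8 + (9*73 - 752) = 8 + (657 - 752) = 8 - 95 = -87)
q = -368/5 (q = -(81 - 1*(-287))/5 = -(81 + 287)/5 = -1/5*368 = -368/5 ≈ -73.600)
q*L + S = -368/5*(-87) + (-3/2 + 2*sqrt(187)) = 32016/5 + (-3/2 + 2*sqrt(187)) = 64017/10 + 2*sqrt(187)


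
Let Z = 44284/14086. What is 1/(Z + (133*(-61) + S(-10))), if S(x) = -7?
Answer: -7043/57167018 ≈ -0.00012320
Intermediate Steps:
Z = 22142/7043 (Z = 44284*(1/14086) = 22142/7043 ≈ 3.1438)
1/(Z + (133*(-61) + S(-10))) = 1/(22142/7043 + (133*(-61) - 7)) = 1/(22142/7043 + (-8113 - 7)) = 1/(22142/7043 - 8120) = 1/(-57167018/7043) = -7043/57167018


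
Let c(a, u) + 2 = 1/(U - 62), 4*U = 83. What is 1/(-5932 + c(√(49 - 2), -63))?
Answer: -165/979114 ≈ -0.00016852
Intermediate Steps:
U = 83/4 (U = (¼)*83 = 83/4 ≈ 20.750)
c(a, u) = -334/165 (c(a, u) = -2 + 1/(83/4 - 62) = -2 + 1/(-165/4) = -2 - 4/165 = -334/165)
1/(-5932 + c(√(49 - 2), -63)) = 1/(-5932 - 334/165) = 1/(-979114/165) = -165/979114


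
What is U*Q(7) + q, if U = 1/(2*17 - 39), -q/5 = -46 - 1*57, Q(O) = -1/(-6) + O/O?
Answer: 15443/30 ≈ 514.77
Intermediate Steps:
Q(O) = 7/6 (Q(O) = -1*(-⅙) + 1 = ⅙ + 1 = 7/6)
q = 515 (q = -5*(-46 - 1*57) = -5*(-46 - 57) = -5*(-103) = 515)
U = -⅕ (U = 1/(34 - 39) = 1/(-5) = -⅕ ≈ -0.20000)
U*Q(7) + q = -⅕*7/6 + 515 = -7/30 + 515 = 15443/30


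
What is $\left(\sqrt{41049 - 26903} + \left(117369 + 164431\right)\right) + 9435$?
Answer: $291235 + \sqrt{14146} \approx 2.9135 \cdot 10^{5}$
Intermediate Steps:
$\left(\sqrt{41049 - 26903} + \left(117369 + 164431\right)\right) + 9435 = \left(\sqrt{14146} + 281800\right) + 9435 = \left(281800 + \sqrt{14146}\right) + 9435 = 291235 + \sqrt{14146}$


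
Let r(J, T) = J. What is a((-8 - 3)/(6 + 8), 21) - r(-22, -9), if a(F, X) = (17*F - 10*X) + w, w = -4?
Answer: -2875/14 ≈ -205.36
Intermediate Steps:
a(F, X) = -4 - 10*X + 17*F (a(F, X) = (17*F - 10*X) - 4 = (-10*X + 17*F) - 4 = -4 - 10*X + 17*F)
a((-8 - 3)/(6 + 8), 21) - r(-22, -9) = (-4 - 10*21 + 17*((-8 - 3)/(6 + 8))) - 1*(-22) = (-4 - 210 + 17*(-11/14)) + 22 = (-4 - 210 - 187/14) + 22 = -3183/14 + 22 = -2875/14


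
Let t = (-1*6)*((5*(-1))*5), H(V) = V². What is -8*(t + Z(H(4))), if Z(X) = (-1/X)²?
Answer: -38401/32 ≈ -1200.0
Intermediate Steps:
Z(X) = X⁻²
t = 150 (t = -(-30)*5 = -6*(-25) = 150)
-8*(t + Z(H(4))) = -8*(150 + (4²)⁻²) = -8*(150 + 16⁻²) = -8*(150 + 1/256) = -8*38401/256 = -38401/32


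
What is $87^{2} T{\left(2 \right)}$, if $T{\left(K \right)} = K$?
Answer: $15138$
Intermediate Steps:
$87^{2} T{\left(2 \right)} = 87^{2} \cdot 2 = 7569 \cdot 2 = 15138$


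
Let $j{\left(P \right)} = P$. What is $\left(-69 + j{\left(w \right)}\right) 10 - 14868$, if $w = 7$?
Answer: $-15488$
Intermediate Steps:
$\left(-69 + j{\left(w \right)}\right) 10 - 14868 = \left(-69 + 7\right) 10 - 14868 = \left(-62\right) 10 - 14868 = -620 - 14868 = -15488$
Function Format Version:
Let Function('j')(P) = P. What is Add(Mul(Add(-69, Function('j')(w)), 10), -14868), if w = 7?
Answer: -15488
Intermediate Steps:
Add(Mul(Add(-69, Function('j')(w)), 10), -14868) = Add(Mul(Add(-69, 7), 10), -14868) = Add(Mul(-62, 10), -14868) = Add(-620, -14868) = -15488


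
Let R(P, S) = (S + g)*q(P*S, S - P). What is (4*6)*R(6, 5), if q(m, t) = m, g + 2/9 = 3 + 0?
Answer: 5600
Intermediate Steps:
g = 25/9 (g = -2/9 + (3 + 0) = -2/9 + 3 = 25/9 ≈ 2.7778)
R(P, S) = P*S*(25/9 + S) (R(P, S) = (S + 25/9)*(P*S) = (25/9 + S)*(P*S) = P*S*(25/9 + S))
(4*6)*R(6, 5) = (4*6)*((1/9)*6*5*(25 + 9*5)) = 24*((1/9)*6*5*(25 + 45)) = 24*((1/9)*6*5*70) = 24*(700/3) = 5600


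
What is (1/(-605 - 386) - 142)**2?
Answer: 19802962729/982081 ≈ 20164.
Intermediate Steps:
(1/(-605 - 386) - 142)**2 = (1/(-991) - 142)**2 = (-1/991 - 142)**2 = (-140723/991)**2 = 19802962729/982081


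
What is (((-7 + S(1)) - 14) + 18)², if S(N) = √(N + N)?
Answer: (3 - √2)² ≈ 2.5147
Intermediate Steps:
S(N) = √2*√N (S(N) = √(2*N) = √2*√N)
(((-7 + S(1)) - 14) + 18)² = (((-7 + √2*√1) - 14) + 18)² = (((-7 + √2*1) - 14) + 18)² = (((-7 + √2) - 14) + 18)² = ((-21 + √2) + 18)² = (-3 + √2)²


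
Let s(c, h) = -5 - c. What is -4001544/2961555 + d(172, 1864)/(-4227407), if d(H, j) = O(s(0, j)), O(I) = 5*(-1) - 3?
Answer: -5638710474656/4173232779295 ≈ -1.3512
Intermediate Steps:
O(I) = -8 (O(I) = -5 - 3 = -8)
d(H, j) = -8
-4001544/2961555 + d(172, 1864)/(-4227407) = -4001544/2961555 - 8/(-4227407) = -4001544*1/2961555 - 8*(-1/4227407) = -1333848/987185 + 8/4227407 = -5638710474656/4173232779295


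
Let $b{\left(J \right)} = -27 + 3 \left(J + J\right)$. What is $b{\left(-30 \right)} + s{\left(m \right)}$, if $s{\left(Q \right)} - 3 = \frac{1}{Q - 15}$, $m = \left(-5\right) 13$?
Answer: $- \frac{16321}{80} \approx -204.01$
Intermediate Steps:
$m = -65$
$s{\left(Q \right)} = 3 + \frac{1}{-15 + Q}$ ($s{\left(Q \right)} = 3 + \frac{1}{Q - 15} = 3 + \frac{1}{-15 + Q}$)
$b{\left(J \right)} = -27 + 6 J$ ($b{\left(J \right)} = -27 + 3 \cdot 2 J = -27 + 6 J$)
$b{\left(-30 \right)} + s{\left(m \right)} = \left(-27 + 6 \left(-30\right)\right) + \frac{-44 + 3 \left(-65\right)}{-15 - 65} = \left(-27 - 180\right) + \frac{-44 - 195}{-80} = -207 - - \frac{239}{80} = -207 + \frac{239}{80} = - \frac{16321}{80}$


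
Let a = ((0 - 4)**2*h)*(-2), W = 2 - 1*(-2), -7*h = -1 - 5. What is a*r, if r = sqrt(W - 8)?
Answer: -384*I/7 ≈ -54.857*I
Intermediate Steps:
h = 6/7 (h = -(-1 - 5)/7 = -1/7*(-6) = 6/7 ≈ 0.85714)
W = 4 (W = 2 + 2 = 4)
r = 2*I (r = sqrt(4 - 8) = sqrt(-4) = 2*I ≈ 2.0*I)
a = -192/7 (a = ((0 - 4)**2*(6/7))*(-2) = ((-4)**2*(6/7))*(-2) = (16*(6/7))*(-2) = (96/7)*(-2) = -192/7 ≈ -27.429)
a*r = -384*I/7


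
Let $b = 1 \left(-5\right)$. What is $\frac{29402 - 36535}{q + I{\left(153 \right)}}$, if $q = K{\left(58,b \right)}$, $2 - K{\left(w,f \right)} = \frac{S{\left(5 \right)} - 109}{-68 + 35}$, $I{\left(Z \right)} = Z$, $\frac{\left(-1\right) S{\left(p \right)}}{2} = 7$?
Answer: $- \frac{78463}{1664} \approx -47.153$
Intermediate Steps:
$S{\left(p \right)} = -14$ ($S{\left(p \right)} = \left(-2\right) 7 = -14$)
$b = -5$
$K{\left(w,f \right)} = - \frac{19}{11}$ ($K{\left(w,f \right)} = 2 - \frac{-14 - 109}{-68 + 35} = 2 - - \frac{123}{-33} = 2 - \left(-123\right) \left(- \frac{1}{33}\right) = 2 - \frac{41}{11} = - \frac{19}{11}$)
$q = - \frac{19}{11} \approx -1.7273$
$\frac{29402 - 36535}{q + I{\left(153 \right)}} = \frac{29402 - 36535}{- \frac{19}{11} + 153} = - \frac{7133}{\frac{1664}{11}} = \left(-7133\right) \frac{11}{1664} = - \frac{78463}{1664}$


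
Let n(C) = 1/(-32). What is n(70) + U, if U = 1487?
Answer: 47583/32 ≈ 1487.0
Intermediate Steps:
n(C) = -1/32
n(70) + U = -1/32 + 1487 = 47583/32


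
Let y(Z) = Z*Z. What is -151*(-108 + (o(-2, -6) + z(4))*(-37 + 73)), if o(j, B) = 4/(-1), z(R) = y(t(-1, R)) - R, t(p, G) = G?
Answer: -27180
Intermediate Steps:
y(Z) = Z**2
z(R) = R**2 - R
o(j, B) = -4 (o(j, B) = 4*(-1) = -4)
-151*(-108 + (o(-2, -6) + z(4))*(-37 + 73)) = -151*(-108 + (-4 + 4*(-1 + 4))*(-37 + 73)) = -151*(-108 + (-4 + 4*3)*36) = -151*(-108 + (-4 + 12)*36) = -151*(-108 + 8*36) = -151*(-108 + 288) = -151*180 = -27180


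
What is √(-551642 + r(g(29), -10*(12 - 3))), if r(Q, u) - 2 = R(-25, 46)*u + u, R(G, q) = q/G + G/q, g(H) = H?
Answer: I*√7293792315/115 ≈ 742.64*I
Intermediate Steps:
R(G, q) = G/q + q/G
r(Q, u) = 2 - 1591*u/1150 (r(Q, u) = 2 + ((-25/46 + 46/(-25))*u + u) = 2 + ((-25*1/46 + 46*(-1/25))*u + u) = 2 + ((-25/46 - 46/25)*u + u) = 2 + (-2741*u/1150 + u) = 2 - 1591*u/1150)
√(-551642 + r(g(29), -10*(12 - 3))) = √(-551642 + (2 - (-1591)*(12 - 3)/115)) = √(-551642 + (2 - (-1591)*9/115)) = √(-551642 + (2 - 1591/1150*(-90))) = √(-551642 + (2 + 14319/115)) = √(-551642 + 14549/115) = √(-63424281/115) = I*√7293792315/115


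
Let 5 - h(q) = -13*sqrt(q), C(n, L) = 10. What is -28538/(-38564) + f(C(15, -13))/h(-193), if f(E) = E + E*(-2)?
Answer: 232402299/314701522 + 65*I*sqrt(193)/16321 ≈ 0.73848 + 0.055328*I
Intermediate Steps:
f(E) = -E (f(E) = E - 2*E = -E)
h(q) = 5 + 13*sqrt(q) (h(q) = 5 - (-13)*sqrt(q) = 5 + 13*sqrt(q))
-28538/(-38564) + f(C(15, -13))/h(-193) = -28538/(-38564) + (-1*10)/(5 + 13*sqrt(-193)) = -28538*(-1/38564) - 10/(5 + 13*(I*sqrt(193))) = 14269/19282 - 10/(5 + 13*I*sqrt(193))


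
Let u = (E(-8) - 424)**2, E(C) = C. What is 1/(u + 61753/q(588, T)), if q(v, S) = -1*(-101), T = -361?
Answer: 101/18910777 ≈ 5.3409e-6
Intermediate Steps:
q(v, S) = 101
u = 186624 (u = (-8 - 424)**2 = (-432)**2 = 186624)
1/(u + 61753/q(588, T)) = 1/(186624 + 61753/101) = 1/(18910777/101) = 101/18910777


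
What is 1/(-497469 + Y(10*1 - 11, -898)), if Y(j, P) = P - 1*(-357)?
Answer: -1/498010 ≈ -2.0080e-6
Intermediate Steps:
Y(j, P) = 357 + P (Y(j, P) = P + 357 = 357 + P)
1/(-497469 + Y(10*1 - 11, -898)) = 1/(-497469 + (357 - 898)) = 1/(-497469 - 541) = 1/(-498010) = -1/498010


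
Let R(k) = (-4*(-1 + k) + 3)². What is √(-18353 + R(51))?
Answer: 2*√5114 ≈ 143.02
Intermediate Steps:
R(k) = (7 - 4*k)² (R(k) = ((4 - 4*k) + 3)² = (7 - 4*k)²)
√(-18353 + R(51)) = √(-18353 + (-7 + 4*51)²) = √(-18353 + (-7 + 204)²) = √(-18353 + 197²) = √(-18353 + 38809) = √20456 = 2*√5114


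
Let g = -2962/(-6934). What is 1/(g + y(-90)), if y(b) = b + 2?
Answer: -3467/303615 ≈ -0.011419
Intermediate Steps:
y(b) = 2 + b
g = 1481/3467 (g = -2962*(-1/6934) = 1481/3467 ≈ 0.42717)
1/(g + y(-90)) = 1/(1481/3467 + (2 - 90)) = 1/(1481/3467 - 88) = 1/(-303615/3467) = -3467/303615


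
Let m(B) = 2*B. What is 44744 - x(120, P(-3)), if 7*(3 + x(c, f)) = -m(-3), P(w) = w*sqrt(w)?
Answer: 313223/7 ≈ 44746.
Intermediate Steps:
P(w) = w**(3/2)
x(c, f) = -15/7 (x(c, f) = -3 + (-2*(-3))/7 = -3 + (-1*(-6))/7 = -3 + (1/7)*6 = -3 + 6/7 = -15/7)
44744 - x(120, P(-3)) = 44744 - 1*(-15/7) = 44744 + 15/7 = 313223/7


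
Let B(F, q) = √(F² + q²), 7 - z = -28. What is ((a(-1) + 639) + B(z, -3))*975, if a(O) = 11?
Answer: 633750 + 975*√1234 ≈ 6.6800e+5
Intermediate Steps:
z = 35 (z = 7 - 1*(-28) = 7 + 28 = 35)
((a(-1) + 639) + B(z, -3))*975 = ((11 + 639) + √(35² + (-3)²))*975 = (650 + √(1225 + 9))*975 = (650 + √1234)*975 = 633750 + 975*√1234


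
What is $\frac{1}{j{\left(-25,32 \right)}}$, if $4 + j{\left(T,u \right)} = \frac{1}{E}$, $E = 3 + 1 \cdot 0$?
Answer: $- \frac{3}{11} \approx -0.27273$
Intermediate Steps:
$E = 3$ ($E = 3 + 0 = 3$)
$j{\left(T,u \right)} = - \frac{11}{3}$ ($j{\left(T,u \right)} = -4 + \frac{1}{3} = - \frac{11}{3}$)
$\frac{1}{j{\left(-25,32 \right)}} = \frac{1}{- \frac{11}{3}} = - \frac{3}{11}$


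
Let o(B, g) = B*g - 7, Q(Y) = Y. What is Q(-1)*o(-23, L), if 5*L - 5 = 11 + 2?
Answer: 449/5 ≈ 89.800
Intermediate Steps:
L = 18/5 (L = 1 + (11 + 2)/5 = 1 + (⅕)*13 = 1 + 13/5 = 18/5 ≈ 3.6000)
o(B, g) = -7 + B*g
Q(-1)*o(-23, L) = -(-7 - 23*18/5) = -(-7 - 414/5) = -1*(-449/5) = 449/5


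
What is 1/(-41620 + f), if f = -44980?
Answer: -1/86600 ≈ -1.1547e-5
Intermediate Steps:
1/(-41620 + f) = 1/(-41620 - 44980) = 1/(-86600) = -1/86600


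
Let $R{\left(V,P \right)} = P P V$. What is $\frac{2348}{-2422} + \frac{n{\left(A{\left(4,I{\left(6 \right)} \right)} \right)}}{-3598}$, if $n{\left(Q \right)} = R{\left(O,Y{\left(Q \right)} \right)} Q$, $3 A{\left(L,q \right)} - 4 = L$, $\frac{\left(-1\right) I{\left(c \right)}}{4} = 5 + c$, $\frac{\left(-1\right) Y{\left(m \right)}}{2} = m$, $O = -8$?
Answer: $- \frac{961310}{1200447} \approx -0.80079$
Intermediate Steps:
$Y{\left(m \right)} = - 2 m$
$R{\left(V,P \right)} = V P^{2}$
$I{\left(c \right)} = -20 - 4 c$ ($I{\left(c \right)} = - 4 \left(5 + c\right) = -20 - 4 c$)
$A{\left(L,q \right)} = \frac{4}{3} + \frac{L}{3}$
$n{\left(Q \right)} = - 32 Q^{3}$ ($n{\left(Q \right)} = - 8 \left(- 2 Q\right)^{2} Q = - 8 \cdot 4 Q^{2} Q = - 32 Q^{2} Q = - 32 Q^{3}$)
$\frac{2348}{-2422} + \frac{n{\left(A{\left(4,I{\left(6 \right)} \right)} \right)}}{-3598} = \frac{2348}{-2422} + \frac{\left(-32\right) \left(\frac{4}{3} + \frac{1}{3} \cdot 4\right)^{3}}{-3598} = 2348 \left(- \frac{1}{2422}\right) + - 32 \left(\frac{4}{3} + \frac{4}{3}\right)^{3} \left(- \frac{1}{3598}\right) = - \frac{1174}{1211} + - 32 \left(\frac{8}{3}\right)^{3} \left(- \frac{1}{3598}\right) = - \frac{1174}{1211} + \left(-32\right) \frac{512}{27} \left(- \frac{1}{3598}\right) = - \frac{1174}{1211} - - \frac{8192}{48573} = - \frac{1174}{1211} + \frac{8192}{48573} = - \frac{961310}{1200447}$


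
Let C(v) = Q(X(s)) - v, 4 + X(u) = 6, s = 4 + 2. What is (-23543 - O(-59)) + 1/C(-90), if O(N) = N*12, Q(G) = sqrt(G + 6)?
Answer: -92390365/4046 - sqrt(2)/4046 ≈ -22835.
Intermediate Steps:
s = 6
X(u) = 2 (X(u) = -4 + 6 = 2)
Q(G) = sqrt(6 + G)
C(v) = -v + 2*sqrt(2) (C(v) = sqrt(6 + 2) - v = sqrt(8) - v = 2*sqrt(2) - v = -v + 2*sqrt(2))
O(N) = 12*N
(-23543 - O(-59)) + 1/C(-90) = (-23543 - 12*(-59)) + 1/(-1*(-90) + 2*sqrt(2)) = (-23543 - 1*(-708)) + 1/(90 + 2*sqrt(2)) = (-23543 + 708) + 1/(90 + 2*sqrt(2)) = -22835 + 1/(90 + 2*sqrt(2))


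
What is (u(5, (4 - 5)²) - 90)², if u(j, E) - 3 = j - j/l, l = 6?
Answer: 247009/36 ≈ 6861.4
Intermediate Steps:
u(j, E) = 3 + 5*j/6 (u(j, E) = 3 + (j - j/6) = 3 + 5*j/6)
(u(5, (4 - 5)²) - 90)² = ((3 + (⅚)*5) - 90)² = ((3 + 25/6) - 90)² = (43/6 - 90)² = (-497/6)² = 247009/36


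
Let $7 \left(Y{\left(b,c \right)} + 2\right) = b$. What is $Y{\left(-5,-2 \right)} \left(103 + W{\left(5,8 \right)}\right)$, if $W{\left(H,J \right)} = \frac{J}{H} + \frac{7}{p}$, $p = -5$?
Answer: $- \frac{9804}{35} \approx -280.11$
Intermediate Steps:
$W{\left(H,J \right)} = - \frac{7}{5} + \frac{J}{H}$ ($W{\left(H,J \right)} = \frac{J}{H} + \frac{7}{-5} = \frac{J}{H} + 7 \left(- \frac{1}{5}\right) = \frac{J}{H} - \frac{7}{5} = - \frac{7}{5} + \frac{J}{H}$)
$Y{\left(b,c \right)} = -2 + \frac{b}{7}$
$Y{\left(-5,-2 \right)} \left(103 + W{\left(5,8 \right)}\right) = \left(-2 + \frac{1}{7} \left(-5\right)\right) \left(103 - \left(\frac{7}{5} - \frac{8}{5}\right)\right) = \left(-2 - \frac{5}{7}\right) \left(103 + \left(- \frac{7}{5} + 8 \cdot \frac{1}{5}\right)\right) = - \frac{19 \left(103 + \left(- \frac{7}{5} + \frac{8}{5}\right)\right)}{7} = - \frac{19 \left(103 + \frac{1}{5}\right)}{7} = \left(- \frac{19}{7}\right) \frac{516}{5} = - \frac{9804}{35}$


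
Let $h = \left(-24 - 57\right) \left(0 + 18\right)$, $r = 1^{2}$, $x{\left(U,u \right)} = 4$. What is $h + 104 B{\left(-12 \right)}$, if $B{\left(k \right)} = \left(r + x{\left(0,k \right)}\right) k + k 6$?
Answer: $-15186$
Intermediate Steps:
$r = 1$
$h = -1458$ ($h = \left(-81\right) 18 = -1458$)
$B{\left(k \right)} = 11 k$ ($B{\left(k \right)} = \left(1 + 4\right) k + k 6 = 5 k + 6 k = 11 k$)
$h + 104 B{\left(-12 \right)} = -1458 + 104 \cdot 11 \left(-12\right) = -1458 + 104 \left(-132\right) = -1458 - 13728 = -15186$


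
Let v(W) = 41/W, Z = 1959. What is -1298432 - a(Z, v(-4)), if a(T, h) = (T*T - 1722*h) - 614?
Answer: -10306299/2 ≈ -5.1532e+6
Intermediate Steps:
a(T, h) = -614 + T² - 1722*h (a(T, h) = (T² - 1722*h) - 614 = -614 + T² - 1722*h)
-1298432 - a(Z, v(-4)) = -1298432 - (-614 + 1959² - 70602/(-4)) = -1298432 - (-614 + 3837681 - 70602*(-1)/4) = -1298432 - (-614 + 3837681 - 1722*(-41/4)) = -1298432 - (-614 + 3837681 + 35301/2) = -1298432 - 1*7709435/2 = -1298432 - 7709435/2 = -10306299/2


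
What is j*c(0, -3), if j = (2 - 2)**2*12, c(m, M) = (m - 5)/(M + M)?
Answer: 0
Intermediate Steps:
c(m, M) = (-5 + m)/(2*M) (c(m, M) = (-5 + m)/((2*M)) = (-5 + m)*(1/(2*M)) = (-5 + m)/(2*M))
j = 0 (j = 0**2*12 = 0*12 = 0)
j*c(0, -3) = 0*((1/2)*(-5 + 0)/(-3)) = 0*((1/2)*(-1/3)*(-5)) = 0*(5/6) = 0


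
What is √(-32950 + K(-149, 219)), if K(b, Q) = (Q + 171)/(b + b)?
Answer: I*√731552005/149 ≈ 181.52*I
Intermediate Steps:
K(b, Q) = (171 + Q)/(2*b) (K(b, Q) = (171 + Q)/((2*b)) = (171 + Q)*(1/(2*b)) = (171 + Q)/(2*b))
√(-32950 + K(-149, 219)) = √(-32950 + (½)*(171 + 219)/(-149)) = √(-32950 + (½)*(-1/149)*390) = √(-32950 - 195/149) = √(-4909745/149) = I*√731552005/149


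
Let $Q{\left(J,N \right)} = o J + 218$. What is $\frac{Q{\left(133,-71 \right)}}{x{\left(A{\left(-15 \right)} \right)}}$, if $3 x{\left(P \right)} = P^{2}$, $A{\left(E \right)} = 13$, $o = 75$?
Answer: $\frac{30579}{169} \approx 180.94$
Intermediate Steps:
$x{\left(P \right)} = \frac{P^{2}}{3}$
$Q{\left(J,N \right)} = 218 + 75 J$ ($Q{\left(J,N \right)} = 75 J + 218 = 218 + 75 J$)
$\frac{Q{\left(133,-71 \right)}}{x{\left(A{\left(-15 \right)} \right)}} = \frac{218 + 75 \cdot 133}{\frac{1}{3} \cdot 13^{2}} = \frac{218 + 9975}{\frac{1}{3} \cdot 169} = \frac{10193}{\frac{169}{3}} = 10193 \cdot \frac{3}{169} = \frac{30579}{169}$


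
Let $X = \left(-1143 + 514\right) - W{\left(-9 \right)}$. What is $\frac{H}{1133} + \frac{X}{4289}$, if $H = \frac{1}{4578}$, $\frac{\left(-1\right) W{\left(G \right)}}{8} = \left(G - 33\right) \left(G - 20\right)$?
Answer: $\frac{47278360799}{22246502586} \approx 2.1252$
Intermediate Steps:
$W{\left(G \right)} = - 8 \left(-33 + G\right) \left(-20 + G\right)$ ($W{\left(G \right)} = - 8 \left(G - 33\right) \left(G - 20\right) = - 8 \left(-33 + G\right) \left(-20 + G\right)$)
$H = \frac{1}{4578} \approx 0.00021844$
$X = 9115$ ($X = \left(-1143 + 514\right) - \left(-5280 - 8 \left(-9\right)^{2} + 424 \left(-9\right)\right) = -629 - \left(-5280 - 648 - 3816\right) = -629 - -9744 = -629 + 9744 = 9115$)
$\frac{H}{1133} + \frac{X}{4289} = \frac{1}{4578 \cdot 1133} + \frac{9115}{4289} = \frac{1}{4578} \cdot \frac{1}{1133} + 9115 \cdot \frac{1}{4289} = \frac{1}{5186874} + \frac{9115}{4289} = \frac{47278360799}{22246502586}$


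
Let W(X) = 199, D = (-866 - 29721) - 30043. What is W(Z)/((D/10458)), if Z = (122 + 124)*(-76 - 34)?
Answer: -346857/10105 ≈ -34.325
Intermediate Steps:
D = -60630 (D = -30587 - 30043 = -60630)
Z = -27060 (Z = 246*(-110) = -27060)
W(Z)/((D/10458)) = 199/((-60630/10458)) = 199/((-60630*1/10458)) = 199/(-10105/1743) = 199*(-1743/10105) = -346857/10105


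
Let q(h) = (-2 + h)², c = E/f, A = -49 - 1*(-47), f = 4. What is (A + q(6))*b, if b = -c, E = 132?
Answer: -462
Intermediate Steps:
A = -2 (A = -49 + 47 = -2)
c = 33 (c = 132/4 = 132*(¼) = 33)
b = -33 (b = -1*33 = -33)
(A + q(6))*b = (-2 + (-2 + 6)²)*(-33) = (-2 + 4²)*(-33) = (-2 + 16)*(-33) = 14*(-33) = -462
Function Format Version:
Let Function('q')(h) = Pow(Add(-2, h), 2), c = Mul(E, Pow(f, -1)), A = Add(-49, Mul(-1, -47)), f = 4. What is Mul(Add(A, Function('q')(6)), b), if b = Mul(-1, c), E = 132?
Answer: -462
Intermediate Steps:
A = -2 (A = Add(-49, 47) = -2)
c = 33 (c = Mul(132, Pow(4, -1)) = Mul(132, Rational(1, 4)) = 33)
b = -33 (b = Mul(-1, 33) = -33)
Mul(Add(A, Function('q')(6)), b) = Mul(Add(-2, Pow(Add(-2, 6), 2)), -33) = Mul(Add(-2, Pow(4, 2)), -33) = Mul(Add(-2, 16), -33) = Mul(14, -33) = -462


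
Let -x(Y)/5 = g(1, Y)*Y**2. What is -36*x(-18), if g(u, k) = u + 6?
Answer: 408240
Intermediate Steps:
g(u, k) = 6 + u
x(Y) = -35*Y**2 (x(Y) = -5*(6 + 1)*Y**2 = -35*Y**2)
-36*x(-18) = -(-1260)*(-18)**2 = -(-1260)*324 = -36*(-11340) = 408240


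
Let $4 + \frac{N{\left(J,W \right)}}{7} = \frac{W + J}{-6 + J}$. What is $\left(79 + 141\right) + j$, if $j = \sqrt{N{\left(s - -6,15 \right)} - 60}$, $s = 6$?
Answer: $220 + \frac{i \sqrt{226}}{2} \approx 220.0 + 7.5166 i$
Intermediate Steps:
$N{\left(J,W \right)} = -28 + \frac{7 \left(J + W\right)}{-6 + J}$ ($N{\left(J,W \right)} = -28 + 7 \frac{W + J}{-6 + J} = -28 + 7 \frac{J + W}{-6 + J} = -28 + \frac{7 \left(J + W\right)}{-6 + J}$)
$j = \frac{i \sqrt{226}}{2}$ ($j = \sqrt{\frac{7 \left(24 + 15 - 3 \left(6 - -6\right)\right)}{-6 + \left(6 - -6\right)} - 60} = \sqrt{\frac{7 \left(24 + 15 - 3 \left(6 + 6\right)\right)}{-6 + \left(6 + 6\right)} - 60} = \sqrt{\frac{7 \left(24 + 15 - 36\right)}{-6 + 12} - 60} = \sqrt{\frac{7 \left(24 + 15 - 36\right)}{6} - 60} = \sqrt{7 \cdot \frac{1}{6} \cdot 3 - 60} = \sqrt{\frac{7}{2} - 60} = \sqrt{- \frac{113}{2}} = \frac{i \sqrt{226}}{2} \approx 7.5166 i$)
$\left(79 + 141\right) + j = \left(79 + 141\right) + \frac{i \sqrt{226}}{2} = 220 + \frac{i \sqrt{226}}{2}$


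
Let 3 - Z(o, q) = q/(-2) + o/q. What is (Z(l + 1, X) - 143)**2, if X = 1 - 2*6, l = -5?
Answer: 10297681/484 ≈ 21276.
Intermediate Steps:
X = -11 (X = 1 - 12 = -11)
Z(o, q) = 3 + q/2 - o/q (Z(o, q) = 3 - (q/(-2) + o/q) = 3 - (q*(-1/2) + o/q) = 3 - (-q/2 + o/q) = 3 + (q/2 - o/q) = 3 + q/2 - o/q)
(Z(l + 1, X) - 143)**2 = ((3 + (1/2)*(-11) - 1*(-5 + 1)/(-11)) - 143)**2 = ((3 - 11/2 - 1*(-4)*(-1/11)) - 143)**2 = ((3 - 11/2 - 4/11) - 143)**2 = (-63/22 - 143)**2 = (-3209/22)**2 = 10297681/484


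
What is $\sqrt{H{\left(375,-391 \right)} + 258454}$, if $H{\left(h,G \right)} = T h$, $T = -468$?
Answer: $\sqrt{82954} \approx 288.02$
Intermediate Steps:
$H{\left(h,G \right)} = - 468 h$
$\sqrt{H{\left(375,-391 \right)} + 258454} = \sqrt{\left(-468\right) 375 + 258454} = \sqrt{-175500 + 258454} = \sqrt{82954}$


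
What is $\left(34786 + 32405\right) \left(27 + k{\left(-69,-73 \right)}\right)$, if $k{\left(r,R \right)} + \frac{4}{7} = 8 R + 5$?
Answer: $- \frac{259894788}{7} \approx -3.7128 \cdot 10^{7}$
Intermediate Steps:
$k{\left(r,R \right)} = \frac{31}{7} + 8 R$ ($k{\left(r,R \right)} = - \frac{4}{7} + \left(8 R + 5\right) = - \frac{4}{7} + \left(5 + 8 R\right) = \frac{31}{7} + 8 R$)
$\left(34786 + 32405\right) \left(27 + k{\left(-69,-73 \right)}\right) = \left(34786 + 32405\right) \left(27 + \left(\frac{31}{7} + 8 \left(-73\right)\right)\right) = 67191 \left(27 + \left(\frac{31}{7} - 584\right)\right) = 67191 \left(27 - \frac{4057}{7}\right) = 67191 \left(- \frac{3868}{7}\right) = - \frac{259894788}{7}$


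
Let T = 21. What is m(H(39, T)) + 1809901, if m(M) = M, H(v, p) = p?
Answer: 1809922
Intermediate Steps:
m(H(39, T)) + 1809901 = 21 + 1809901 = 1809922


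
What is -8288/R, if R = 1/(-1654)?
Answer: 13708352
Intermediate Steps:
R = -1/1654 ≈ -0.00060460
-8288/R = -8288/(-1/1654) = -8288*(-1654) = -1*(-13708352) = 13708352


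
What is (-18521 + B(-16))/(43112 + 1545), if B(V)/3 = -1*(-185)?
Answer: -17966/44657 ≈ -0.40231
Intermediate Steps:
B(V) = 555 (B(V) = 3*(-1*(-185)) = 3*185 = 555)
(-18521 + B(-16))/(43112 + 1545) = (-18521 + 555)/(43112 + 1545) = -17966/44657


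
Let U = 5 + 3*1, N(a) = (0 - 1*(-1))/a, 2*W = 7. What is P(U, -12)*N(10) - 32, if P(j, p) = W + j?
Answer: -617/20 ≈ -30.850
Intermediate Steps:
W = 7/2 (W = (½)*7 = 7/2 ≈ 3.5000)
N(a) = 1/a (N(a) = (0 + 1)/a = 1/a)
U = 8 (U = 5 + 3 = 8)
P(j, p) = 7/2 + j
P(U, -12)*N(10) - 32 = (7/2 + 8)/10 - 32 = (23/2)*(⅒) - 32 = 23/20 - 32 = -617/20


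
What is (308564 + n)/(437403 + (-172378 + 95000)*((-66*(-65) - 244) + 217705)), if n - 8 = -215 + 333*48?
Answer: -324341/17158211475 ≈ -1.8903e-5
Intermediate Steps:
n = 15777 (n = 8 + (-215 + 333*48) = 8 + (-215 + 15984) = 8 + 15769 = 15777)
(308564 + n)/(437403 + (-172378 + 95000)*((-66*(-65) - 244) + 217705)) = (308564 + 15777)/(437403 + (-172378 + 95000)*((-66*(-65) - 244) + 217705)) = 324341/(437403 - 77378*((4290 - 244) + 217705)) = 324341/(437403 - 77378*(4046 + 217705)) = 324341/(437403 - 77378*221751) = 324341/(437403 - 17158648878) = 324341/(-17158211475) = 324341*(-1/17158211475) = -324341/17158211475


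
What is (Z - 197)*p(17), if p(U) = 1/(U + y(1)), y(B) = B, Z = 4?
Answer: -193/18 ≈ -10.722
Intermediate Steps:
p(U) = 1/(1 + U) (p(U) = 1/(U + 1) = 1/(1 + U))
(Z - 197)*p(17) = (4 - 197)/(1 + 17) = -193/18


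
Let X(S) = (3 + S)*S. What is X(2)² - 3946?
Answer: -3846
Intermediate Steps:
X(S) = S*(3 + S)
X(2)² - 3946 = (2*(3 + 2))² - 3946 = (2*5)² - 3946 = 10² - 3946 = 100 - 3946 = -3846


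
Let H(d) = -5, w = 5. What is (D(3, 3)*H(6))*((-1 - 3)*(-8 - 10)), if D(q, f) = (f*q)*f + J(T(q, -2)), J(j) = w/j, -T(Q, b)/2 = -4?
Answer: -9945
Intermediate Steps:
T(Q, b) = 8 (T(Q, b) = -2*(-4) = 8)
J(j) = 5/j
D(q, f) = 5/8 + q*f² (D(q, f) = (f*q)*f + 5/8 = q*f² + 5*(⅛) = q*f² + 5/8 = 5/8 + q*f²)
(D(3, 3)*H(6))*((-1 - 3)*(-8 - 10)) = ((5/8 + 3*3²)*(-5))*((-1 - 3)*(-8 - 10)) = ((5/8 + 3*9)*(-5))*(-4*(-18)) = ((5/8 + 27)*(-5))*72 = ((221/8)*(-5))*72 = -1105/8*72 = -9945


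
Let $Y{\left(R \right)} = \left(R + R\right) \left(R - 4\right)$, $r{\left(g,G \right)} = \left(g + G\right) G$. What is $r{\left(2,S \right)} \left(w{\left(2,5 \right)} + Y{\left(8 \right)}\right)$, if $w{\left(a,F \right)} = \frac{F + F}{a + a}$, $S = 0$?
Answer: $0$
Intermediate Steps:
$r{\left(g,G \right)} = G \left(G + g\right)$ ($r{\left(g,G \right)} = \left(G + g\right) G = G \left(G + g\right)$)
$Y{\left(R \right)} = 2 R \left(-4 + R\right)$
$w{\left(a,F \right)} = \frac{F}{a}$ ($w{\left(a,F \right)} = \frac{2 F}{2 a} = 2 F \frac{1}{2 a} = \frac{F}{a}$)
$r{\left(2,S \right)} \left(w{\left(2,5 \right)} + Y{\left(8 \right)}\right) = 0 \left(0 + 2\right) \left(\frac{5}{2} + 2 \cdot 8 \left(-4 + 8\right)\right) = 0 \cdot 2 \left(5 \cdot \frac{1}{2} + 2 \cdot 8 \cdot 4\right) = 0 \left(\frac{5}{2} + 64\right) = 0 \cdot \frac{133}{2} = 0$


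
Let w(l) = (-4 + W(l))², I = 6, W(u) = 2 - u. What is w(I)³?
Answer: 262144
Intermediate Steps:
w(l) = (-2 - l)² (w(l) = (-4 + (2 - l))² = (-2 - l)²)
w(I)³ = ((2 + 6)²)³ = (8²)³ = 64³ = 262144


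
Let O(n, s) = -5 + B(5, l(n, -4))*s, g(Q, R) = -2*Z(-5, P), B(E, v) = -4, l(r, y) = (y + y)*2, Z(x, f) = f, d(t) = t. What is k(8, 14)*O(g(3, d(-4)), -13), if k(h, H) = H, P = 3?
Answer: 658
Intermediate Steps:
l(r, y) = 4*y (l(r, y) = (2*y)*2 = 4*y)
g(Q, R) = -6 (g(Q, R) = -2*3 = -6)
O(n, s) = -5 - 4*s
k(8, 14)*O(g(3, d(-4)), -13) = 14*(-5 - 4*(-13)) = 14*(-5 + 52) = 14*47 = 658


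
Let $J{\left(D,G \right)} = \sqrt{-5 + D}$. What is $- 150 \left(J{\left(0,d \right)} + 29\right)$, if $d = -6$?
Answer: $-4350 - 150 i \sqrt{5} \approx -4350.0 - 335.41 i$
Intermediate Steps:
$- 150 \left(J{\left(0,d \right)} + 29\right) = - 150 \left(\sqrt{-5 + 0} + 29\right) = - 150 \left(\sqrt{-5} + 29\right) = - 150 \left(i \sqrt{5} + 29\right) = - 150 \left(29 + i \sqrt{5}\right) = -4350 - 150 i \sqrt{5}$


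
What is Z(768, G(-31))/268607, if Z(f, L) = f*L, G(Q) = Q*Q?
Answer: 738048/268607 ≈ 2.7477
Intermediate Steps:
G(Q) = Q**2
Z(f, L) = L*f
Z(768, G(-31))/268607 = ((-31)**2*768)/268607 = (961*768)*(1/268607) = 738048*(1/268607) = 738048/268607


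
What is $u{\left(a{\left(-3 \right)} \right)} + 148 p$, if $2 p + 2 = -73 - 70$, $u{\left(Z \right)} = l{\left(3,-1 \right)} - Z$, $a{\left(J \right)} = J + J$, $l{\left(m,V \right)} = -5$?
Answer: $-10729$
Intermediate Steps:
$a{\left(J \right)} = 2 J$
$u{\left(Z \right)} = -5 - Z$
$p = - \frac{145}{2}$ ($p = -1 + \frac{-73 - 70}{2} = -1 + \frac{1}{2} \left(-143\right) = -1 - \frac{143}{2} = - \frac{145}{2} \approx -72.5$)
$u{\left(a{\left(-3 \right)} \right)} + 148 p = \left(-5 - 2 \left(-3\right)\right) + 148 \left(- \frac{145}{2}\right) = \left(-5 - -6\right) - 10730 = \left(-5 + 6\right) - 10730 = 1 - 10730 = -10729$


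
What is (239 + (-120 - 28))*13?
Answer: 1183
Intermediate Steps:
(239 + (-120 - 28))*13 = (239 - 148)*13 = 91*13 = 1183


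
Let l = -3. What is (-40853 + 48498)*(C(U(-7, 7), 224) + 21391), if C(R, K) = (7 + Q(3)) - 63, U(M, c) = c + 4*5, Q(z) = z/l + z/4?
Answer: 652416655/4 ≈ 1.6310e+8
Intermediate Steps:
Q(z) = -z/12 (Q(z) = z/(-3) + z/4 = z*(-⅓) + z*(¼) = -z/3 + z/4 = -z/12)
U(M, c) = 20 + c (U(M, c) = c + 20 = 20 + c)
C(R, K) = -225/4 (C(R, K) = (7 - 1/12*3) - 63 = (7 - ¼) - 63 = 27/4 - 63 = -225/4)
(-40853 + 48498)*(C(U(-7, 7), 224) + 21391) = (-40853 + 48498)*(-225/4 + 21391) = 7645*(85339/4) = 652416655/4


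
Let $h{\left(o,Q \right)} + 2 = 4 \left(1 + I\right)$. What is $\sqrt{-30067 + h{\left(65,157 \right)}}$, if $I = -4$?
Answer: $i \sqrt{30081} \approx 173.44 i$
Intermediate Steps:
$h{\left(o,Q \right)} = -14$ ($h{\left(o,Q \right)} = -2 + 4 \left(1 - 4\right) = -2 + 4 \left(-3\right) = -2 - 12 = -14$)
$\sqrt{-30067 + h{\left(65,157 \right)}} = \sqrt{-30067 - 14} = \sqrt{-30081} = i \sqrt{30081}$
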